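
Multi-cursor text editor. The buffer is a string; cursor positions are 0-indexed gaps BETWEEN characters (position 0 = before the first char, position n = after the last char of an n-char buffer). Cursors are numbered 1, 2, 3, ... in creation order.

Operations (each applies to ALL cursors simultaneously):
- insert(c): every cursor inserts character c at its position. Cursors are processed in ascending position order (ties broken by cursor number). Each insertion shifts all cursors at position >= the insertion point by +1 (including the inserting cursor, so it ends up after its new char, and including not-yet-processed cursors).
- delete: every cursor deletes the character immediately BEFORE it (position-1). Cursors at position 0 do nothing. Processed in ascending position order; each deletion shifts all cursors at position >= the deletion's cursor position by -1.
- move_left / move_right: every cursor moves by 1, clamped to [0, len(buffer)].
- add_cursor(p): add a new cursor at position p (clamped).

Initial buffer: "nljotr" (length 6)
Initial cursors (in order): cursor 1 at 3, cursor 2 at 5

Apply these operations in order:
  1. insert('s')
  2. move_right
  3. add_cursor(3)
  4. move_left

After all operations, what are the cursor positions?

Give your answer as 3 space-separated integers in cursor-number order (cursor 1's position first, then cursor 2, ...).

Answer: 4 7 2

Derivation:
After op 1 (insert('s')): buffer="nljsotsr" (len 8), cursors c1@4 c2@7, authorship ...1..2.
After op 2 (move_right): buffer="nljsotsr" (len 8), cursors c1@5 c2@8, authorship ...1..2.
After op 3 (add_cursor(3)): buffer="nljsotsr" (len 8), cursors c3@3 c1@5 c2@8, authorship ...1..2.
After op 4 (move_left): buffer="nljsotsr" (len 8), cursors c3@2 c1@4 c2@7, authorship ...1..2.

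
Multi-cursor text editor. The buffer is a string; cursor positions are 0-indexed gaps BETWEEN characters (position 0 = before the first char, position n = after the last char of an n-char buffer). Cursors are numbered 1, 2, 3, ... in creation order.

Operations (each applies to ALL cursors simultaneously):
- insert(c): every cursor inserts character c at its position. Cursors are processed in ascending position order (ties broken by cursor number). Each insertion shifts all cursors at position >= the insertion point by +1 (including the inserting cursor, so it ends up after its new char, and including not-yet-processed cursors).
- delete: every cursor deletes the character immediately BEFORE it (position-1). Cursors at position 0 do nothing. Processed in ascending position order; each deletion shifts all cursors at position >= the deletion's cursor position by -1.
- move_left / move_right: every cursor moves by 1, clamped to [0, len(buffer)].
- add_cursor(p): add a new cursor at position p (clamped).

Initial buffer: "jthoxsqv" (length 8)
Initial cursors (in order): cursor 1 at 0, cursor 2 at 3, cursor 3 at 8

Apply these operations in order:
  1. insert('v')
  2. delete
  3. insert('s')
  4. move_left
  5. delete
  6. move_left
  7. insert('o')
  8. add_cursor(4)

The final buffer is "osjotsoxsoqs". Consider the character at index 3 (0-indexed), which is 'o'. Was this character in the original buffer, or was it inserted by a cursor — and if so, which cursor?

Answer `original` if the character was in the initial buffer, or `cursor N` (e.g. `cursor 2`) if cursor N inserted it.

Answer: cursor 2

Derivation:
After op 1 (insert('v')): buffer="vjthvoxsqvv" (len 11), cursors c1@1 c2@5 c3@11, authorship 1...2.....3
After op 2 (delete): buffer="jthoxsqv" (len 8), cursors c1@0 c2@3 c3@8, authorship ........
After op 3 (insert('s')): buffer="sjthsoxsqvs" (len 11), cursors c1@1 c2@5 c3@11, authorship 1...2.....3
After op 4 (move_left): buffer="sjthsoxsqvs" (len 11), cursors c1@0 c2@4 c3@10, authorship 1...2.....3
After op 5 (delete): buffer="sjtsoxsqs" (len 9), cursors c1@0 c2@3 c3@8, authorship 1..2....3
After op 6 (move_left): buffer="sjtsoxsqs" (len 9), cursors c1@0 c2@2 c3@7, authorship 1..2....3
After op 7 (insert('o')): buffer="osjotsoxsoqs" (len 12), cursors c1@1 c2@4 c3@10, authorship 11.2.2...3.3
After op 8 (add_cursor(4)): buffer="osjotsoxsoqs" (len 12), cursors c1@1 c2@4 c4@4 c3@10, authorship 11.2.2...3.3
Authorship (.=original, N=cursor N): 1 1 . 2 . 2 . . . 3 . 3
Index 3: author = 2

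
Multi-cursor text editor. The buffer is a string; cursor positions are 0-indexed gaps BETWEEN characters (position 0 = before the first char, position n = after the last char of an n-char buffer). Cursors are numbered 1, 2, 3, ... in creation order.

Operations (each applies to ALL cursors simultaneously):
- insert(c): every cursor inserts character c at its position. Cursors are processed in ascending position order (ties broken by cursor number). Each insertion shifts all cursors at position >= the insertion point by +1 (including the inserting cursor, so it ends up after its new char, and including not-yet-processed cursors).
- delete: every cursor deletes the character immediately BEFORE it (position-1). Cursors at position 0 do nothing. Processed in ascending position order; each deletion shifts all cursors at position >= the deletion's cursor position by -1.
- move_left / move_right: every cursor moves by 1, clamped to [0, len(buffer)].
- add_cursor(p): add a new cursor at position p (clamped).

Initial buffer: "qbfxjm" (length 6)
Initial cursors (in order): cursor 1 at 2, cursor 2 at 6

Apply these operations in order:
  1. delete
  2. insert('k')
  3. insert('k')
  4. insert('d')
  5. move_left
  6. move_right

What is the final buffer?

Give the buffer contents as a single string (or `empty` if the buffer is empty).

Answer: qkkdfxjkkd

Derivation:
After op 1 (delete): buffer="qfxj" (len 4), cursors c1@1 c2@4, authorship ....
After op 2 (insert('k')): buffer="qkfxjk" (len 6), cursors c1@2 c2@6, authorship .1...2
After op 3 (insert('k')): buffer="qkkfxjkk" (len 8), cursors c1@3 c2@8, authorship .11...22
After op 4 (insert('d')): buffer="qkkdfxjkkd" (len 10), cursors c1@4 c2@10, authorship .111...222
After op 5 (move_left): buffer="qkkdfxjkkd" (len 10), cursors c1@3 c2@9, authorship .111...222
After op 6 (move_right): buffer="qkkdfxjkkd" (len 10), cursors c1@4 c2@10, authorship .111...222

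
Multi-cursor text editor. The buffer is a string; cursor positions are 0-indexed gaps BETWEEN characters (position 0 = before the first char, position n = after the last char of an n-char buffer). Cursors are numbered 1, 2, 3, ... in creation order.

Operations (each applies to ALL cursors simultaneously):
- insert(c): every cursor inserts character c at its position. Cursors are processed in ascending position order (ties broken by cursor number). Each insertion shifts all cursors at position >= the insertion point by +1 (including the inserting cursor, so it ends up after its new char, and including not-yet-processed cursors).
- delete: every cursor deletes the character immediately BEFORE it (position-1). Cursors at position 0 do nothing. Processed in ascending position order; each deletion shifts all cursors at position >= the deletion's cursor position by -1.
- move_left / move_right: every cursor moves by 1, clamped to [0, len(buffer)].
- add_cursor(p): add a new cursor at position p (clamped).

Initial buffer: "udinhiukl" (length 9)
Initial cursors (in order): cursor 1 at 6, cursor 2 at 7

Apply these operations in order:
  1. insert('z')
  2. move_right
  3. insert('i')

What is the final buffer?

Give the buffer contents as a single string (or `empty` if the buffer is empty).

Answer: udinhizuizkil

Derivation:
After op 1 (insert('z')): buffer="udinhizuzkl" (len 11), cursors c1@7 c2@9, authorship ......1.2..
After op 2 (move_right): buffer="udinhizuzkl" (len 11), cursors c1@8 c2@10, authorship ......1.2..
After op 3 (insert('i')): buffer="udinhizuizkil" (len 13), cursors c1@9 c2@12, authorship ......1.12.2.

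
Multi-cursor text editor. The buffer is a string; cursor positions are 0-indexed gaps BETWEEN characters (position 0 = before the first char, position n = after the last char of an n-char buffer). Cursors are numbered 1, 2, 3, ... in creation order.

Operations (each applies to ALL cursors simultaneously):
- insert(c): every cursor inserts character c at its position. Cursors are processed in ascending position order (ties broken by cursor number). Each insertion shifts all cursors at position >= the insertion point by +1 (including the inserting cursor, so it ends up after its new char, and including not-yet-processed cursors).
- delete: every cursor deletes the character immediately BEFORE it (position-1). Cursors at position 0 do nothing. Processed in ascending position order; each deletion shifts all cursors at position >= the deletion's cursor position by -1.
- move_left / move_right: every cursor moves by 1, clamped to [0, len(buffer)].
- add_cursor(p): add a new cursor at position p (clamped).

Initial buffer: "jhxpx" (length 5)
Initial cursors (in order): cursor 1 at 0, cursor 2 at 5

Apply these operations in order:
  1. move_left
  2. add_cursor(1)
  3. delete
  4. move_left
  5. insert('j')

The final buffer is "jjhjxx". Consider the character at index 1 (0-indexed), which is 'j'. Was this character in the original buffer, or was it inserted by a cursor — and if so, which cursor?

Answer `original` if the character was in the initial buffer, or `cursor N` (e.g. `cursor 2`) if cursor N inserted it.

After op 1 (move_left): buffer="jhxpx" (len 5), cursors c1@0 c2@4, authorship .....
After op 2 (add_cursor(1)): buffer="jhxpx" (len 5), cursors c1@0 c3@1 c2@4, authorship .....
After op 3 (delete): buffer="hxx" (len 3), cursors c1@0 c3@0 c2@2, authorship ...
After op 4 (move_left): buffer="hxx" (len 3), cursors c1@0 c3@0 c2@1, authorship ...
After op 5 (insert('j')): buffer="jjhjxx" (len 6), cursors c1@2 c3@2 c2@4, authorship 13.2..
Authorship (.=original, N=cursor N): 1 3 . 2 . .
Index 1: author = 3

Answer: cursor 3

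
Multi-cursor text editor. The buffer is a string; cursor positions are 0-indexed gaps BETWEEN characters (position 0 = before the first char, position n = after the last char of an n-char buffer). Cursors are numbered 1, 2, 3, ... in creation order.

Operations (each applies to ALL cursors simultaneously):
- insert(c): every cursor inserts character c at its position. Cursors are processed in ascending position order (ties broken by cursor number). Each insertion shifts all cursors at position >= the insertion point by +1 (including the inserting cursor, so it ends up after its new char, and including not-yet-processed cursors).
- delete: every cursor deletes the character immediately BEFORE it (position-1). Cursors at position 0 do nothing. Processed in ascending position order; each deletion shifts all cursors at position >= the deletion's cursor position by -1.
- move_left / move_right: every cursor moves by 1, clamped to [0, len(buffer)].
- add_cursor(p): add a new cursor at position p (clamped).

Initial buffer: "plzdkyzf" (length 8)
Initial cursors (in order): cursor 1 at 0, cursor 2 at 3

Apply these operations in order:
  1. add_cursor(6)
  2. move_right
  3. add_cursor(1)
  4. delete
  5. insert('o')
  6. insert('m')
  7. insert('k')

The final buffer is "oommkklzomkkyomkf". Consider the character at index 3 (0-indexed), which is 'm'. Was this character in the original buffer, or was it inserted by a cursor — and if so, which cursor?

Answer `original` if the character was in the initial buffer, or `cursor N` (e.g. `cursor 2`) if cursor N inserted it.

After op 1 (add_cursor(6)): buffer="plzdkyzf" (len 8), cursors c1@0 c2@3 c3@6, authorship ........
After op 2 (move_right): buffer="plzdkyzf" (len 8), cursors c1@1 c2@4 c3@7, authorship ........
After op 3 (add_cursor(1)): buffer="plzdkyzf" (len 8), cursors c1@1 c4@1 c2@4 c3@7, authorship ........
After op 4 (delete): buffer="lzkyf" (len 5), cursors c1@0 c4@0 c2@2 c3@4, authorship .....
After op 5 (insert('o')): buffer="oolzokyof" (len 9), cursors c1@2 c4@2 c2@5 c3@8, authorship 14..2..3.
After op 6 (insert('m')): buffer="oommlzomkyomf" (len 13), cursors c1@4 c4@4 c2@8 c3@12, authorship 1414..22..33.
After op 7 (insert('k')): buffer="oommkklzomkkyomkf" (len 17), cursors c1@6 c4@6 c2@11 c3@16, authorship 141414..222..333.
Authorship (.=original, N=cursor N): 1 4 1 4 1 4 . . 2 2 2 . . 3 3 3 .
Index 3: author = 4

Answer: cursor 4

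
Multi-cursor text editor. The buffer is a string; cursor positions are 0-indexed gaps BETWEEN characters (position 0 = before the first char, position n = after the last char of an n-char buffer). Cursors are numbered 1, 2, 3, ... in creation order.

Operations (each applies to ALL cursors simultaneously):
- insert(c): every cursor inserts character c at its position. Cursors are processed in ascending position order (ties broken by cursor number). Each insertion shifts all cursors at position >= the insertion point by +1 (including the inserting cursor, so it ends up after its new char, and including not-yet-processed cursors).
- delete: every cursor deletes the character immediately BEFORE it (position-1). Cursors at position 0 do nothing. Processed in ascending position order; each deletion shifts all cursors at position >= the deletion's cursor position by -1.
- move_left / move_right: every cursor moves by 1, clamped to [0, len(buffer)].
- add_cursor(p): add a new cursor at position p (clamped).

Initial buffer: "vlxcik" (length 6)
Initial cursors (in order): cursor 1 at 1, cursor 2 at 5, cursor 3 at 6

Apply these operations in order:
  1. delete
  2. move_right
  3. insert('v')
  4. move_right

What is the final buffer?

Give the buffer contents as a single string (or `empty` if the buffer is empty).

Answer: lvxcvv

Derivation:
After op 1 (delete): buffer="lxc" (len 3), cursors c1@0 c2@3 c3@3, authorship ...
After op 2 (move_right): buffer="lxc" (len 3), cursors c1@1 c2@3 c3@3, authorship ...
After op 3 (insert('v')): buffer="lvxcvv" (len 6), cursors c1@2 c2@6 c3@6, authorship .1..23
After op 4 (move_right): buffer="lvxcvv" (len 6), cursors c1@3 c2@6 c3@6, authorship .1..23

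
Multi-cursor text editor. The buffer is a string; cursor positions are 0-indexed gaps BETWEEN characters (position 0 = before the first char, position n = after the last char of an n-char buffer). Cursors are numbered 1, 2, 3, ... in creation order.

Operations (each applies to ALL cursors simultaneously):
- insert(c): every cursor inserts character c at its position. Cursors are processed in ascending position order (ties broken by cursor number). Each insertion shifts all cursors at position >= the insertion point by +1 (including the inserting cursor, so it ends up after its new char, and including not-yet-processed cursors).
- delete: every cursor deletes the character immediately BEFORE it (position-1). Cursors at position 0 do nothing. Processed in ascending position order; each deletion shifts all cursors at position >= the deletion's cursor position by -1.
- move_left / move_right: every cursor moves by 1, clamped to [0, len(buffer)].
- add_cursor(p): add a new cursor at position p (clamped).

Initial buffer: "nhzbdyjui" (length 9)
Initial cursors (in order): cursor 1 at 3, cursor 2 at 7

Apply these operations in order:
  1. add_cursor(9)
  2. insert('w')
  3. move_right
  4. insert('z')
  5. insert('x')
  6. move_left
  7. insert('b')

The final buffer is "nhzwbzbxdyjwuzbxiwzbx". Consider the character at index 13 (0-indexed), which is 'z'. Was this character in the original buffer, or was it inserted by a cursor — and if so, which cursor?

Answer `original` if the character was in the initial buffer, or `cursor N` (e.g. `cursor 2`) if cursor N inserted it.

After op 1 (add_cursor(9)): buffer="nhzbdyjui" (len 9), cursors c1@3 c2@7 c3@9, authorship .........
After op 2 (insert('w')): buffer="nhzwbdyjwuiw" (len 12), cursors c1@4 c2@9 c3@12, authorship ...1....2..3
After op 3 (move_right): buffer="nhzwbdyjwuiw" (len 12), cursors c1@5 c2@10 c3@12, authorship ...1....2..3
After op 4 (insert('z')): buffer="nhzwbzdyjwuziwz" (len 15), cursors c1@6 c2@12 c3@15, authorship ...1.1...2.2.33
After op 5 (insert('x')): buffer="nhzwbzxdyjwuzxiwzx" (len 18), cursors c1@7 c2@14 c3@18, authorship ...1.11...2.22.333
After op 6 (move_left): buffer="nhzwbzxdyjwuzxiwzx" (len 18), cursors c1@6 c2@13 c3@17, authorship ...1.11...2.22.333
After op 7 (insert('b')): buffer="nhzwbzbxdyjwuzbxiwzbx" (len 21), cursors c1@7 c2@15 c3@20, authorship ...1.111...2.222.3333
Authorship (.=original, N=cursor N): . . . 1 . 1 1 1 . . . 2 . 2 2 2 . 3 3 3 3
Index 13: author = 2

Answer: cursor 2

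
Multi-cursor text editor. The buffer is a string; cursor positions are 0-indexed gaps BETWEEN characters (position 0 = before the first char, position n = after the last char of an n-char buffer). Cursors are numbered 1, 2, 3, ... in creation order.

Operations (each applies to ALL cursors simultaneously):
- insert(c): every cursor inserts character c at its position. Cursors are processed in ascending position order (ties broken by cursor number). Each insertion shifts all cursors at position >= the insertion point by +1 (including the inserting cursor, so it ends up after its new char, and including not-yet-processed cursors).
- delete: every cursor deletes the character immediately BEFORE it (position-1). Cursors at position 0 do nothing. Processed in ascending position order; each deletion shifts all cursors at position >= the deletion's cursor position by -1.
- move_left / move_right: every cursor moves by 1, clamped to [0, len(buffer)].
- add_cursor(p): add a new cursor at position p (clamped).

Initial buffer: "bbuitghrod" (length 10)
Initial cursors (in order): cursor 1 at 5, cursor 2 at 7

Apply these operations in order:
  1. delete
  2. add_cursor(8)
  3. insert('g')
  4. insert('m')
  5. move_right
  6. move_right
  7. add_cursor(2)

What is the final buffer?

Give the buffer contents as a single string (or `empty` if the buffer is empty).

Answer: bbuigmggmrodgm

Derivation:
After op 1 (delete): buffer="bbuigrod" (len 8), cursors c1@4 c2@5, authorship ........
After op 2 (add_cursor(8)): buffer="bbuigrod" (len 8), cursors c1@4 c2@5 c3@8, authorship ........
After op 3 (insert('g')): buffer="bbuigggrodg" (len 11), cursors c1@5 c2@7 c3@11, authorship ....1.2...3
After op 4 (insert('m')): buffer="bbuigmggmrodgm" (len 14), cursors c1@6 c2@9 c3@14, authorship ....11.22...33
After op 5 (move_right): buffer="bbuigmggmrodgm" (len 14), cursors c1@7 c2@10 c3@14, authorship ....11.22...33
After op 6 (move_right): buffer="bbuigmggmrodgm" (len 14), cursors c1@8 c2@11 c3@14, authorship ....11.22...33
After op 7 (add_cursor(2)): buffer="bbuigmggmrodgm" (len 14), cursors c4@2 c1@8 c2@11 c3@14, authorship ....11.22...33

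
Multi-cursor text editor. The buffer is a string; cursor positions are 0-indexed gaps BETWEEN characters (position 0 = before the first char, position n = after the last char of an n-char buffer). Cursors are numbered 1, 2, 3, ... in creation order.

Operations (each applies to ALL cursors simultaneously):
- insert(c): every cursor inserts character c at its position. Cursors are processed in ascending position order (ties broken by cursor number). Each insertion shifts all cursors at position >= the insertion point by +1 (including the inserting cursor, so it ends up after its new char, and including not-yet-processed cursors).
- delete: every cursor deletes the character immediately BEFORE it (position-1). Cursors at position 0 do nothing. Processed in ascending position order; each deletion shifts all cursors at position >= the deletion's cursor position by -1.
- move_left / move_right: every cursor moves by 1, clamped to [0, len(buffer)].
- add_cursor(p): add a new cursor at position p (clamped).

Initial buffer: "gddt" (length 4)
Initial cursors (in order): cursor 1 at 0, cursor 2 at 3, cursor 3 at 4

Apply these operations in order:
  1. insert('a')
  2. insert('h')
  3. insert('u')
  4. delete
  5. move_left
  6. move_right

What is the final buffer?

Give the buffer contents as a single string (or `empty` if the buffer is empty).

After op 1 (insert('a')): buffer="agddata" (len 7), cursors c1@1 c2@5 c3@7, authorship 1...2.3
After op 2 (insert('h')): buffer="ahgddahtah" (len 10), cursors c1@2 c2@7 c3@10, authorship 11...22.33
After op 3 (insert('u')): buffer="ahugddahutahu" (len 13), cursors c1@3 c2@9 c3@13, authorship 111...222.333
After op 4 (delete): buffer="ahgddahtah" (len 10), cursors c1@2 c2@7 c3@10, authorship 11...22.33
After op 5 (move_left): buffer="ahgddahtah" (len 10), cursors c1@1 c2@6 c3@9, authorship 11...22.33
After op 6 (move_right): buffer="ahgddahtah" (len 10), cursors c1@2 c2@7 c3@10, authorship 11...22.33

Answer: ahgddahtah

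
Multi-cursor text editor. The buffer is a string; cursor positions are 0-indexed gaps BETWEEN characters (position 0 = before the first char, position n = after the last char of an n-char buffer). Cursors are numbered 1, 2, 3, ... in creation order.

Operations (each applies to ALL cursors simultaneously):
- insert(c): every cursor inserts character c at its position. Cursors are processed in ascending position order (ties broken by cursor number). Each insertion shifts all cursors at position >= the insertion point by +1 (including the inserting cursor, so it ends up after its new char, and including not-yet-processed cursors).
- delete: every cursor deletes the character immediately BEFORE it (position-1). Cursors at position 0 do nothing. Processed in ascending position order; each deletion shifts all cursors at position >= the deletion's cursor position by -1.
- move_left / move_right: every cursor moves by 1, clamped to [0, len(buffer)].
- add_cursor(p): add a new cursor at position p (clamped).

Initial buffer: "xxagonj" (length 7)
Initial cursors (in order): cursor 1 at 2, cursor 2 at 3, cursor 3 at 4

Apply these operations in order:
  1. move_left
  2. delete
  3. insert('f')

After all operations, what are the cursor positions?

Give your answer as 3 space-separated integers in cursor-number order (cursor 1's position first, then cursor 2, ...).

Answer: 3 3 3

Derivation:
After op 1 (move_left): buffer="xxagonj" (len 7), cursors c1@1 c2@2 c3@3, authorship .......
After op 2 (delete): buffer="gonj" (len 4), cursors c1@0 c2@0 c3@0, authorship ....
After op 3 (insert('f')): buffer="fffgonj" (len 7), cursors c1@3 c2@3 c3@3, authorship 123....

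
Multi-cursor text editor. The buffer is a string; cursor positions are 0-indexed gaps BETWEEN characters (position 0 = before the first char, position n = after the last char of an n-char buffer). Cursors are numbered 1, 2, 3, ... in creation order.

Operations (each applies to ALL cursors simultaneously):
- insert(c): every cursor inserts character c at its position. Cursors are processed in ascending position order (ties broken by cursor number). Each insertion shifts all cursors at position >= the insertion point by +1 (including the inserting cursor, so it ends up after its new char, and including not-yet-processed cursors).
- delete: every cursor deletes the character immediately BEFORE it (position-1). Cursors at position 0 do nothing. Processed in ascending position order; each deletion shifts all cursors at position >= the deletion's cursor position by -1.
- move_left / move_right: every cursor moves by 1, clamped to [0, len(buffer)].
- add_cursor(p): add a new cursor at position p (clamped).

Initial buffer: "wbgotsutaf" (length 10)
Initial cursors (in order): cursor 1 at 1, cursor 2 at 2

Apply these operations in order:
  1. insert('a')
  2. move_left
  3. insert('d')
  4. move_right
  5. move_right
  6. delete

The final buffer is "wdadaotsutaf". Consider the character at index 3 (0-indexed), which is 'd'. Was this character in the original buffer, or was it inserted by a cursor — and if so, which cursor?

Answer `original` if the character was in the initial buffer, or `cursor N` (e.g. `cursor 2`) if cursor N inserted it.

Answer: cursor 2

Derivation:
After op 1 (insert('a')): buffer="wabagotsutaf" (len 12), cursors c1@2 c2@4, authorship .1.2........
After op 2 (move_left): buffer="wabagotsutaf" (len 12), cursors c1@1 c2@3, authorship .1.2........
After op 3 (insert('d')): buffer="wdabdagotsutaf" (len 14), cursors c1@2 c2@5, authorship .11.22........
After op 4 (move_right): buffer="wdabdagotsutaf" (len 14), cursors c1@3 c2@6, authorship .11.22........
After op 5 (move_right): buffer="wdabdagotsutaf" (len 14), cursors c1@4 c2@7, authorship .11.22........
After op 6 (delete): buffer="wdadaotsutaf" (len 12), cursors c1@3 c2@5, authorship .1122.......
Authorship (.=original, N=cursor N): . 1 1 2 2 . . . . . . .
Index 3: author = 2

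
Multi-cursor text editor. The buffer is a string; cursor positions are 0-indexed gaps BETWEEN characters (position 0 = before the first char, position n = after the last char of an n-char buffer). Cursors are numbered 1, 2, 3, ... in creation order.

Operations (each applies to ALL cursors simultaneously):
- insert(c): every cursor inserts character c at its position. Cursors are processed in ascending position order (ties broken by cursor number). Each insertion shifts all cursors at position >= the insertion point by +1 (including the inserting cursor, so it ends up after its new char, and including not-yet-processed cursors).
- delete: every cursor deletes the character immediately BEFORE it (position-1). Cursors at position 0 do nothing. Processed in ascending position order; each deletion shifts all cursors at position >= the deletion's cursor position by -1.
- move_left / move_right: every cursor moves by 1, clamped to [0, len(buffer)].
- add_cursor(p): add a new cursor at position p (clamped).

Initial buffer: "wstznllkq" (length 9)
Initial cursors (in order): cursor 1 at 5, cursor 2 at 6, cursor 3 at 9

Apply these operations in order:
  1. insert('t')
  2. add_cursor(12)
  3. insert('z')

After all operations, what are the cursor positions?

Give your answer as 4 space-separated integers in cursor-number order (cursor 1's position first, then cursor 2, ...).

After op 1 (insert('t')): buffer="wstzntltlkqt" (len 12), cursors c1@6 c2@8 c3@12, authorship .....1.2...3
After op 2 (add_cursor(12)): buffer="wstzntltlkqt" (len 12), cursors c1@6 c2@8 c3@12 c4@12, authorship .....1.2...3
After op 3 (insert('z')): buffer="wstzntzltzlkqtzz" (len 16), cursors c1@7 c2@10 c3@16 c4@16, authorship .....11.22...334

Answer: 7 10 16 16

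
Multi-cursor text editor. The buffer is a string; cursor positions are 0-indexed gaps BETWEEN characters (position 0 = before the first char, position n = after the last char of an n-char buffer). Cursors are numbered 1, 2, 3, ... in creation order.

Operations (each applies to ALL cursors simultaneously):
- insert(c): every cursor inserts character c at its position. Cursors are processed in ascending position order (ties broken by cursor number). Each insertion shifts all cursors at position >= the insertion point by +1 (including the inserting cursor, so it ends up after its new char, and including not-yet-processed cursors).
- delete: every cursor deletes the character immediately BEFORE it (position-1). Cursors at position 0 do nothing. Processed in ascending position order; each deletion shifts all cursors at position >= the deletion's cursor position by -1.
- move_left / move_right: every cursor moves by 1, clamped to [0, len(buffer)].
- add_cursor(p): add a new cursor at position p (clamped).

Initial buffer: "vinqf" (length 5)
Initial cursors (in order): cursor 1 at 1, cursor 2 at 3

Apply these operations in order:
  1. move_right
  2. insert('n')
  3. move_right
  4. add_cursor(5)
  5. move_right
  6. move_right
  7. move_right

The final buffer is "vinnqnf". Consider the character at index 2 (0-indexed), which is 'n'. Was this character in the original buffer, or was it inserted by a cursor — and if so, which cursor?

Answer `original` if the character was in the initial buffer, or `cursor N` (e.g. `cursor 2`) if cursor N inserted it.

Answer: cursor 1

Derivation:
After op 1 (move_right): buffer="vinqf" (len 5), cursors c1@2 c2@4, authorship .....
After op 2 (insert('n')): buffer="vinnqnf" (len 7), cursors c1@3 c2@6, authorship ..1..2.
After op 3 (move_right): buffer="vinnqnf" (len 7), cursors c1@4 c2@7, authorship ..1..2.
After op 4 (add_cursor(5)): buffer="vinnqnf" (len 7), cursors c1@4 c3@5 c2@7, authorship ..1..2.
After op 5 (move_right): buffer="vinnqnf" (len 7), cursors c1@5 c3@6 c2@7, authorship ..1..2.
After op 6 (move_right): buffer="vinnqnf" (len 7), cursors c1@6 c2@7 c3@7, authorship ..1..2.
After op 7 (move_right): buffer="vinnqnf" (len 7), cursors c1@7 c2@7 c3@7, authorship ..1..2.
Authorship (.=original, N=cursor N): . . 1 . . 2 .
Index 2: author = 1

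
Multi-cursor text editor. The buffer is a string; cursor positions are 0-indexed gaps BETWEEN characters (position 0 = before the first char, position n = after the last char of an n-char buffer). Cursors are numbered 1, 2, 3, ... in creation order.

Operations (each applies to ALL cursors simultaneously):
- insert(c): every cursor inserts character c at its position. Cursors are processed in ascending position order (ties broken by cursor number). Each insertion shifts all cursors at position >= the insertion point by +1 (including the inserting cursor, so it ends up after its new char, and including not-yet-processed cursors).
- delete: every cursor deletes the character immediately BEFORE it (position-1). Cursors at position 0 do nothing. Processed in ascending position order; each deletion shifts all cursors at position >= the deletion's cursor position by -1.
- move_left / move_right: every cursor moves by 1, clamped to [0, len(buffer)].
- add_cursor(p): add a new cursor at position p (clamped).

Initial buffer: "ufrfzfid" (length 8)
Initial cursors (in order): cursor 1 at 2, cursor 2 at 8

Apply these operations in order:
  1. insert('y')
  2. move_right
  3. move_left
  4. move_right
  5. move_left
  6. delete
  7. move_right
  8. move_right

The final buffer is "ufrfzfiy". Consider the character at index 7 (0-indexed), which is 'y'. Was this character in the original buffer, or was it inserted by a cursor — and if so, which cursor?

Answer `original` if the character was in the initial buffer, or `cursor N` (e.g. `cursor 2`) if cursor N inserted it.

Answer: cursor 2

Derivation:
After op 1 (insert('y')): buffer="ufyrfzfidy" (len 10), cursors c1@3 c2@10, authorship ..1......2
After op 2 (move_right): buffer="ufyrfzfidy" (len 10), cursors c1@4 c2@10, authorship ..1......2
After op 3 (move_left): buffer="ufyrfzfidy" (len 10), cursors c1@3 c2@9, authorship ..1......2
After op 4 (move_right): buffer="ufyrfzfidy" (len 10), cursors c1@4 c2@10, authorship ..1......2
After op 5 (move_left): buffer="ufyrfzfidy" (len 10), cursors c1@3 c2@9, authorship ..1......2
After op 6 (delete): buffer="ufrfzfiy" (len 8), cursors c1@2 c2@7, authorship .......2
After op 7 (move_right): buffer="ufrfzfiy" (len 8), cursors c1@3 c2@8, authorship .......2
After op 8 (move_right): buffer="ufrfzfiy" (len 8), cursors c1@4 c2@8, authorship .......2
Authorship (.=original, N=cursor N): . . . . . . . 2
Index 7: author = 2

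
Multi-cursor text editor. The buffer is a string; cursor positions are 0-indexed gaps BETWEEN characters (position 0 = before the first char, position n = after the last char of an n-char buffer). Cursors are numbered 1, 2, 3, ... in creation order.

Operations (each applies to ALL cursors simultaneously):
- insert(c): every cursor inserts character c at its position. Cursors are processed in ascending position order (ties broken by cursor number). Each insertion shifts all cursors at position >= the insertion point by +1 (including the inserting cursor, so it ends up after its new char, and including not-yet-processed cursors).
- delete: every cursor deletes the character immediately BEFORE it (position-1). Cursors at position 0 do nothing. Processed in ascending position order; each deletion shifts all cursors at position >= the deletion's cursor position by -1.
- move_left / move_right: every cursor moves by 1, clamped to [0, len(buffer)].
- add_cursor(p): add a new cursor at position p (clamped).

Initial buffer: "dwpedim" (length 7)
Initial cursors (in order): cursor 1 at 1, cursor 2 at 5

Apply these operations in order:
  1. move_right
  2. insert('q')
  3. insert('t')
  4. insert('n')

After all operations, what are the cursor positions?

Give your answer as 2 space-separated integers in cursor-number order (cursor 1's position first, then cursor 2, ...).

After op 1 (move_right): buffer="dwpedim" (len 7), cursors c1@2 c2@6, authorship .......
After op 2 (insert('q')): buffer="dwqpediqm" (len 9), cursors c1@3 c2@8, authorship ..1....2.
After op 3 (insert('t')): buffer="dwqtpediqtm" (len 11), cursors c1@4 c2@10, authorship ..11....22.
After op 4 (insert('n')): buffer="dwqtnpediqtnm" (len 13), cursors c1@5 c2@12, authorship ..111....222.

Answer: 5 12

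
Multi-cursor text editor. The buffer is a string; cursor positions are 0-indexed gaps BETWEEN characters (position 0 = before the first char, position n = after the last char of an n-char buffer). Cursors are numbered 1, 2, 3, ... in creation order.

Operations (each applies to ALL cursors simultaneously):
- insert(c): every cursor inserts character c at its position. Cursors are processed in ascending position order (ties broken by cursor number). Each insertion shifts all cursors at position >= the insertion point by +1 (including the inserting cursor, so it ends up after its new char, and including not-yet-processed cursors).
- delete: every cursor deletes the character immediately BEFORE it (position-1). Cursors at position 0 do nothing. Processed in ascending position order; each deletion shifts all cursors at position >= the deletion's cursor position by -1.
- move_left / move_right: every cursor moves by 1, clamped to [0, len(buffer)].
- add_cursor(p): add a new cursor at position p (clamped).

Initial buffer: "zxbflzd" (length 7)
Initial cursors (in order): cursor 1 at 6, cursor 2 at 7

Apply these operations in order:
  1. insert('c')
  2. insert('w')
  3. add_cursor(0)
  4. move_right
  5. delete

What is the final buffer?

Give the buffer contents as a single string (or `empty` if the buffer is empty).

Answer: xbflzcwc

Derivation:
After op 1 (insert('c')): buffer="zxbflzcdc" (len 9), cursors c1@7 c2@9, authorship ......1.2
After op 2 (insert('w')): buffer="zxbflzcwdcw" (len 11), cursors c1@8 c2@11, authorship ......11.22
After op 3 (add_cursor(0)): buffer="zxbflzcwdcw" (len 11), cursors c3@0 c1@8 c2@11, authorship ......11.22
After op 4 (move_right): buffer="zxbflzcwdcw" (len 11), cursors c3@1 c1@9 c2@11, authorship ......11.22
After op 5 (delete): buffer="xbflzcwc" (len 8), cursors c3@0 c1@7 c2@8, authorship .....112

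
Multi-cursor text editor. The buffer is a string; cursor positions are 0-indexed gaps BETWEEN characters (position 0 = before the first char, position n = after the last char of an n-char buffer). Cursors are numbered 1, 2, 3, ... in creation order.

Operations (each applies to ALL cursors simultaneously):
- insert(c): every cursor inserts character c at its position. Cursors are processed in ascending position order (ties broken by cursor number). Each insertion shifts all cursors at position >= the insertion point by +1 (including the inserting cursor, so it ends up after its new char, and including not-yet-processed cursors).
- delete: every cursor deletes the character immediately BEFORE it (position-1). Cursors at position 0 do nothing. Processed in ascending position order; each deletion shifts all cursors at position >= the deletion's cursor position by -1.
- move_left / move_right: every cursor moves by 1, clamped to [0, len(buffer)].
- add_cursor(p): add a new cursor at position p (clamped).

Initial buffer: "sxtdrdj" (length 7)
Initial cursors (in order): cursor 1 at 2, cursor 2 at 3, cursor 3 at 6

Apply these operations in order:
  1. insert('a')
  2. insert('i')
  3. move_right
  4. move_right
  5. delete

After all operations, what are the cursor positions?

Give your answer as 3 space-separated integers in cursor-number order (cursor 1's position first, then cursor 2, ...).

Answer: 5 7 10

Derivation:
After op 1 (insert('a')): buffer="sxatadrdaj" (len 10), cursors c1@3 c2@5 c3@9, authorship ..1.2...3.
After op 2 (insert('i')): buffer="sxaitaidrdaij" (len 13), cursors c1@4 c2@7 c3@12, authorship ..11.22...33.
After op 3 (move_right): buffer="sxaitaidrdaij" (len 13), cursors c1@5 c2@8 c3@13, authorship ..11.22...33.
After op 4 (move_right): buffer="sxaitaidrdaij" (len 13), cursors c1@6 c2@9 c3@13, authorship ..11.22...33.
After op 5 (delete): buffer="sxaitiddai" (len 10), cursors c1@5 c2@7 c3@10, authorship ..11.2..33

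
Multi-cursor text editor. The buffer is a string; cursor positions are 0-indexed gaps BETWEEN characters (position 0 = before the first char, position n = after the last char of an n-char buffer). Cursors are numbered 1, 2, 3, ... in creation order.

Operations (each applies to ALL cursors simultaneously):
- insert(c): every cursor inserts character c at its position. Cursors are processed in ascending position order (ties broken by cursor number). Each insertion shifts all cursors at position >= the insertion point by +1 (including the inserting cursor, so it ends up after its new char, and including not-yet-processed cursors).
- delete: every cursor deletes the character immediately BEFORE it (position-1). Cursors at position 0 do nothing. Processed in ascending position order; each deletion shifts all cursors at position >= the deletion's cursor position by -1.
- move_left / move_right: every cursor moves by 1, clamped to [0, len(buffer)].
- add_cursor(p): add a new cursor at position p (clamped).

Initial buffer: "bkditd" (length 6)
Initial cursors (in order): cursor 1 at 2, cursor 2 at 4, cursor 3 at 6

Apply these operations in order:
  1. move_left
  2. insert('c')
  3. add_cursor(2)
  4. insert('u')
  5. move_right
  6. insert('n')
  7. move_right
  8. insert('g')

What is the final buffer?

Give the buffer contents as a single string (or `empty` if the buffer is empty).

After op 1 (move_left): buffer="bkditd" (len 6), cursors c1@1 c2@3 c3@5, authorship ......
After op 2 (insert('c')): buffer="bckdcitcd" (len 9), cursors c1@2 c2@5 c3@8, authorship .1..2..3.
After op 3 (add_cursor(2)): buffer="bckdcitcd" (len 9), cursors c1@2 c4@2 c2@5 c3@8, authorship .1..2..3.
After op 4 (insert('u')): buffer="bcuukdcuitcud" (len 13), cursors c1@4 c4@4 c2@8 c3@12, authorship .114..22..33.
After op 5 (move_right): buffer="bcuukdcuitcud" (len 13), cursors c1@5 c4@5 c2@9 c3@13, authorship .114..22..33.
After op 6 (insert('n')): buffer="bcuuknndcuintcudn" (len 17), cursors c1@7 c4@7 c2@12 c3@17, authorship .114.14.22.2.33.3
After op 7 (move_right): buffer="bcuuknndcuintcudn" (len 17), cursors c1@8 c4@8 c2@13 c3@17, authorship .114.14.22.2.33.3
After op 8 (insert('g')): buffer="bcuuknndggcuintgcudng" (len 21), cursors c1@10 c4@10 c2@16 c3@21, authorship .114.14.1422.2.233.33

Answer: bcuuknndggcuintgcudng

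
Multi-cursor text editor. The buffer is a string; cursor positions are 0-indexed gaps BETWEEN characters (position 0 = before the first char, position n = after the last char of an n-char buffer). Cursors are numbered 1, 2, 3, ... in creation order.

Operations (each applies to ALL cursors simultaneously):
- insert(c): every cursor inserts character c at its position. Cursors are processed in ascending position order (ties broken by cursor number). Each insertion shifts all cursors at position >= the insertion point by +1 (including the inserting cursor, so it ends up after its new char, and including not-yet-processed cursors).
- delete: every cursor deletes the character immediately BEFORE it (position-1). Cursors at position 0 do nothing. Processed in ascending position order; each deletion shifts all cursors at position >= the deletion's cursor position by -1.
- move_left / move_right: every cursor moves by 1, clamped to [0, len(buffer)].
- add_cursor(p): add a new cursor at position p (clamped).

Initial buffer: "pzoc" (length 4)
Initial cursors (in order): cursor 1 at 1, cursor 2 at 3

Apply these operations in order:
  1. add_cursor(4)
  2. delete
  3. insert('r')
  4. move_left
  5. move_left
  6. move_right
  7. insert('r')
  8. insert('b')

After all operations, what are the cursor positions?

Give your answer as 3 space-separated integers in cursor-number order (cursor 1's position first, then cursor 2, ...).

After op 1 (add_cursor(4)): buffer="pzoc" (len 4), cursors c1@1 c2@3 c3@4, authorship ....
After op 2 (delete): buffer="z" (len 1), cursors c1@0 c2@1 c3@1, authorship .
After op 3 (insert('r')): buffer="rzrr" (len 4), cursors c1@1 c2@4 c3@4, authorship 1.23
After op 4 (move_left): buffer="rzrr" (len 4), cursors c1@0 c2@3 c3@3, authorship 1.23
After op 5 (move_left): buffer="rzrr" (len 4), cursors c1@0 c2@2 c3@2, authorship 1.23
After op 6 (move_right): buffer="rzrr" (len 4), cursors c1@1 c2@3 c3@3, authorship 1.23
After op 7 (insert('r')): buffer="rrzrrrr" (len 7), cursors c1@2 c2@6 c3@6, authorship 11.2233
After op 8 (insert('b')): buffer="rrbzrrrbbr" (len 10), cursors c1@3 c2@9 c3@9, authorship 111.223233

Answer: 3 9 9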